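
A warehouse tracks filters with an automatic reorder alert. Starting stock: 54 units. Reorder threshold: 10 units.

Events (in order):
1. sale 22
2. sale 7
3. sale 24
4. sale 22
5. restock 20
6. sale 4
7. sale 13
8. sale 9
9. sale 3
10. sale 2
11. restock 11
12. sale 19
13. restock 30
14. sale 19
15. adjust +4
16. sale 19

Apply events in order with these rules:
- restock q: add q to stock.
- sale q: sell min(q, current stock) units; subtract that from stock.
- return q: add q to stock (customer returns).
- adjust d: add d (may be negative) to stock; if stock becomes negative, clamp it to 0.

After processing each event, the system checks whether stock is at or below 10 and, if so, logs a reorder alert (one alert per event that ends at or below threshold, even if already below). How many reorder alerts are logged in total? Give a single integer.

Processing events:
Start: stock = 54
  Event 1 (sale 22): sell min(22,54)=22. stock: 54 - 22 = 32. total_sold = 22
  Event 2 (sale 7): sell min(7,32)=7. stock: 32 - 7 = 25. total_sold = 29
  Event 3 (sale 24): sell min(24,25)=24. stock: 25 - 24 = 1. total_sold = 53
  Event 4 (sale 22): sell min(22,1)=1. stock: 1 - 1 = 0. total_sold = 54
  Event 5 (restock 20): 0 + 20 = 20
  Event 6 (sale 4): sell min(4,20)=4. stock: 20 - 4 = 16. total_sold = 58
  Event 7 (sale 13): sell min(13,16)=13. stock: 16 - 13 = 3. total_sold = 71
  Event 8 (sale 9): sell min(9,3)=3. stock: 3 - 3 = 0. total_sold = 74
  Event 9 (sale 3): sell min(3,0)=0. stock: 0 - 0 = 0. total_sold = 74
  Event 10 (sale 2): sell min(2,0)=0. stock: 0 - 0 = 0. total_sold = 74
  Event 11 (restock 11): 0 + 11 = 11
  Event 12 (sale 19): sell min(19,11)=11. stock: 11 - 11 = 0. total_sold = 85
  Event 13 (restock 30): 0 + 30 = 30
  Event 14 (sale 19): sell min(19,30)=19. stock: 30 - 19 = 11. total_sold = 104
  Event 15 (adjust +4): 11 + 4 = 15
  Event 16 (sale 19): sell min(19,15)=15. stock: 15 - 15 = 0. total_sold = 119
Final: stock = 0, total_sold = 119

Checking against threshold 10:
  After event 1: stock=32 > 10
  After event 2: stock=25 > 10
  After event 3: stock=1 <= 10 -> ALERT
  After event 4: stock=0 <= 10 -> ALERT
  After event 5: stock=20 > 10
  After event 6: stock=16 > 10
  After event 7: stock=3 <= 10 -> ALERT
  After event 8: stock=0 <= 10 -> ALERT
  After event 9: stock=0 <= 10 -> ALERT
  After event 10: stock=0 <= 10 -> ALERT
  After event 11: stock=11 > 10
  After event 12: stock=0 <= 10 -> ALERT
  After event 13: stock=30 > 10
  After event 14: stock=11 > 10
  After event 15: stock=15 > 10
  After event 16: stock=0 <= 10 -> ALERT
Alert events: [3, 4, 7, 8, 9, 10, 12, 16]. Count = 8

Answer: 8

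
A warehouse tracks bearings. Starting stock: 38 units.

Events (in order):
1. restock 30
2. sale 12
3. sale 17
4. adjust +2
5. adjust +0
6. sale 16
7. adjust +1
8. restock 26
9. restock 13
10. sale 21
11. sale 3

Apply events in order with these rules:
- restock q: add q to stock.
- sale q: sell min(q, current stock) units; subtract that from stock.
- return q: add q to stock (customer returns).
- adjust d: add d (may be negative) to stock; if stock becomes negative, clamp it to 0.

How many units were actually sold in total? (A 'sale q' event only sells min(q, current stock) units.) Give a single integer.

Answer: 69

Derivation:
Processing events:
Start: stock = 38
  Event 1 (restock 30): 38 + 30 = 68
  Event 2 (sale 12): sell min(12,68)=12. stock: 68 - 12 = 56. total_sold = 12
  Event 3 (sale 17): sell min(17,56)=17. stock: 56 - 17 = 39. total_sold = 29
  Event 4 (adjust +2): 39 + 2 = 41
  Event 5 (adjust +0): 41 + 0 = 41
  Event 6 (sale 16): sell min(16,41)=16. stock: 41 - 16 = 25. total_sold = 45
  Event 7 (adjust +1): 25 + 1 = 26
  Event 8 (restock 26): 26 + 26 = 52
  Event 9 (restock 13): 52 + 13 = 65
  Event 10 (sale 21): sell min(21,65)=21. stock: 65 - 21 = 44. total_sold = 66
  Event 11 (sale 3): sell min(3,44)=3. stock: 44 - 3 = 41. total_sold = 69
Final: stock = 41, total_sold = 69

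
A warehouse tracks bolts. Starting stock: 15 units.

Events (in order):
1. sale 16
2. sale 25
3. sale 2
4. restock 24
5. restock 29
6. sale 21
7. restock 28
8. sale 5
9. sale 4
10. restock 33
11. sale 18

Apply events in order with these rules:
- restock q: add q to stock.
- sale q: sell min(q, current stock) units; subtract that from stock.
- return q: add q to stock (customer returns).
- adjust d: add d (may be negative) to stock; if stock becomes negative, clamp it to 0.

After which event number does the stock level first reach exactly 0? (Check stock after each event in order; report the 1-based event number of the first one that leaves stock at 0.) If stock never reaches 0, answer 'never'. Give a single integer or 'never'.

Answer: 1

Derivation:
Processing events:
Start: stock = 15
  Event 1 (sale 16): sell min(16,15)=15. stock: 15 - 15 = 0. total_sold = 15
  Event 2 (sale 25): sell min(25,0)=0. stock: 0 - 0 = 0. total_sold = 15
  Event 3 (sale 2): sell min(2,0)=0. stock: 0 - 0 = 0. total_sold = 15
  Event 4 (restock 24): 0 + 24 = 24
  Event 5 (restock 29): 24 + 29 = 53
  Event 6 (sale 21): sell min(21,53)=21. stock: 53 - 21 = 32. total_sold = 36
  Event 7 (restock 28): 32 + 28 = 60
  Event 8 (sale 5): sell min(5,60)=5. stock: 60 - 5 = 55. total_sold = 41
  Event 9 (sale 4): sell min(4,55)=4. stock: 55 - 4 = 51. total_sold = 45
  Event 10 (restock 33): 51 + 33 = 84
  Event 11 (sale 18): sell min(18,84)=18. stock: 84 - 18 = 66. total_sold = 63
Final: stock = 66, total_sold = 63

First zero at event 1.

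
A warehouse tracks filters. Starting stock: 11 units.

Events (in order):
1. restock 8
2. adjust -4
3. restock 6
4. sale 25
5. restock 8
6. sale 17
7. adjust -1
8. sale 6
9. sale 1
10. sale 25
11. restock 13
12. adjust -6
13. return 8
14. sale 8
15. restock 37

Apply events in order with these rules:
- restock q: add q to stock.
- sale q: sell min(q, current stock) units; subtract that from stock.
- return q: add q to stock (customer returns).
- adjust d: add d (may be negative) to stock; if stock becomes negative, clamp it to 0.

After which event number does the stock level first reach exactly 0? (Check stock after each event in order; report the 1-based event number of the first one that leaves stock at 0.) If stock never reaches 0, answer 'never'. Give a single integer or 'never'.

Processing events:
Start: stock = 11
  Event 1 (restock 8): 11 + 8 = 19
  Event 2 (adjust -4): 19 + -4 = 15
  Event 3 (restock 6): 15 + 6 = 21
  Event 4 (sale 25): sell min(25,21)=21. stock: 21 - 21 = 0. total_sold = 21
  Event 5 (restock 8): 0 + 8 = 8
  Event 6 (sale 17): sell min(17,8)=8. stock: 8 - 8 = 0. total_sold = 29
  Event 7 (adjust -1): 0 + -1 = 0 (clamped to 0)
  Event 8 (sale 6): sell min(6,0)=0. stock: 0 - 0 = 0. total_sold = 29
  Event 9 (sale 1): sell min(1,0)=0. stock: 0 - 0 = 0. total_sold = 29
  Event 10 (sale 25): sell min(25,0)=0. stock: 0 - 0 = 0. total_sold = 29
  Event 11 (restock 13): 0 + 13 = 13
  Event 12 (adjust -6): 13 + -6 = 7
  Event 13 (return 8): 7 + 8 = 15
  Event 14 (sale 8): sell min(8,15)=8. stock: 15 - 8 = 7. total_sold = 37
  Event 15 (restock 37): 7 + 37 = 44
Final: stock = 44, total_sold = 37

First zero at event 4.

Answer: 4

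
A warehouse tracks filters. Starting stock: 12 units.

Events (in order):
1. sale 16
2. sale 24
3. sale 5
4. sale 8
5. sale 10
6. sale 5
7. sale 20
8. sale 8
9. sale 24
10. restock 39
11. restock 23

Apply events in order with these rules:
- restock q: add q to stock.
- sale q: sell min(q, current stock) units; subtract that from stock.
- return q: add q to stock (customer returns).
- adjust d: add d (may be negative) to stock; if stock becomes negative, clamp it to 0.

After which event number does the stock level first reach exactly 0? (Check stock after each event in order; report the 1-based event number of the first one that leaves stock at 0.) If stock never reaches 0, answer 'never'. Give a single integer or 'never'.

Answer: 1

Derivation:
Processing events:
Start: stock = 12
  Event 1 (sale 16): sell min(16,12)=12. stock: 12 - 12 = 0. total_sold = 12
  Event 2 (sale 24): sell min(24,0)=0. stock: 0 - 0 = 0. total_sold = 12
  Event 3 (sale 5): sell min(5,0)=0. stock: 0 - 0 = 0. total_sold = 12
  Event 4 (sale 8): sell min(8,0)=0. stock: 0 - 0 = 0. total_sold = 12
  Event 5 (sale 10): sell min(10,0)=0. stock: 0 - 0 = 0. total_sold = 12
  Event 6 (sale 5): sell min(5,0)=0. stock: 0 - 0 = 0. total_sold = 12
  Event 7 (sale 20): sell min(20,0)=0. stock: 0 - 0 = 0. total_sold = 12
  Event 8 (sale 8): sell min(8,0)=0. stock: 0 - 0 = 0. total_sold = 12
  Event 9 (sale 24): sell min(24,0)=0. stock: 0 - 0 = 0. total_sold = 12
  Event 10 (restock 39): 0 + 39 = 39
  Event 11 (restock 23): 39 + 23 = 62
Final: stock = 62, total_sold = 12

First zero at event 1.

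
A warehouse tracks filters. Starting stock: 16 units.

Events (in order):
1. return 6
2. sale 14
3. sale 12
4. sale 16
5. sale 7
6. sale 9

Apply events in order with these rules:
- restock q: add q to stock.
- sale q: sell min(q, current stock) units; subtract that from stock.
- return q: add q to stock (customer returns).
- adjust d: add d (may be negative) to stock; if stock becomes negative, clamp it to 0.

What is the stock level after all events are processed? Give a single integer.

Processing events:
Start: stock = 16
  Event 1 (return 6): 16 + 6 = 22
  Event 2 (sale 14): sell min(14,22)=14. stock: 22 - 14 = 8. total_sold = 14
  Event 3 (sale 12): sell min(12,8)=8. stock: 8 - 8 = 0. total_sold = 22
  Event 4 (sale 16): sell min(16,0)=0. stock: 0 - 0 = 0. total_sold = 22
  Event 5 (sale 7): sell min(7,0)=0. stock: 0 - 0 = 0. total_sold = 22
  Event 6 (sale 9): sell min(9,0)=0. stock: 0 - 0 = 0. total_sold = 22
Final: stock = 0, total_sold = 22

Answer: 0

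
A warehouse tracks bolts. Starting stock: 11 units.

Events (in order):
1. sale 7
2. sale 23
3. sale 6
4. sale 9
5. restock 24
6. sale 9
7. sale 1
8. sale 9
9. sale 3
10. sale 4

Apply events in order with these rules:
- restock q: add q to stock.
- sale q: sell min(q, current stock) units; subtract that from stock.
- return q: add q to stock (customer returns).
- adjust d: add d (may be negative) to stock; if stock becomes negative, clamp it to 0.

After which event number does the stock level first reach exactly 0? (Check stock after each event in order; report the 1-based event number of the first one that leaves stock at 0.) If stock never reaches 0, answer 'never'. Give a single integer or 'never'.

Processing events:
Start: stock = 11
  Event 1 (sale 7): sell min(7,11)=7. stock: 11 - 7 = 4. total_sold = 7
  Event 2 (sale 23): sell min(23,4)=4. stock: 4 - 4 = 0. total_sold = 11
  Event 3 (sale 6): sell min(6,0)=0. stock: 0 - 0 = 0. total_sold = 11
  Event 4 (sale 9): sell min(9,0)=0. stock: 0 - 0 = 0. total_sold = 11
  Event 5 (restock 24): 0 + 24 = 24
  Event 6 (sale 9): sell min(9,24)=9. stock: 24 - 9 = 15. total_sold = 20
  Event 7 (sale 1): sell min(1,15)=1. stock: 15 - 1 = 14. total_sold = 21
  Event 8 (sale 9): sell min(9,14)=9. stock: 14 - 9 = 5. total_sold = 30
  Event 9 (sale 3): sell min(3,5)=3. stock: 5 - 3 = 2. total_sold = 33
  Event 10 (sale 4): sell min(4,2)=2. stock: 2 - 2 = 0. total_sold = 35
Final: stock = 0, total_sold = 35

First zero at event 2.

Answer: 2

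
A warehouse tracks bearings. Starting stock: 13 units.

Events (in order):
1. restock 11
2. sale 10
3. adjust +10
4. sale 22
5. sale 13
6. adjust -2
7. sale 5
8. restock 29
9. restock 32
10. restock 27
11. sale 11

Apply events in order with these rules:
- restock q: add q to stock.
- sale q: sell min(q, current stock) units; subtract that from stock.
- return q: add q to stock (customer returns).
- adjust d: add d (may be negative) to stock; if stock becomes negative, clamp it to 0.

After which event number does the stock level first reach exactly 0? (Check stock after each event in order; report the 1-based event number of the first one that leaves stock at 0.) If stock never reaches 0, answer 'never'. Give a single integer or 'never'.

Processing events:
Start: stock = 13
  Event 1 (restock 11): 13 + 11 = 24
  Event 2 (sale 10): sell min(10,24)=10. stock: 24 - 10 = 14. total_sold = 10
  Event 3 (adjust +10): 14 + 10 = 24
  Event 4 (sale 22): sell min(22,24)=22. stock: 24 - 22 = 2. total_sold = 32
  Event 5 (sale 13): sell min(13,2)=2. stock: 2 - 2 = 0. total_sold = 34
  Event 6 (adjust -2): 0 + -2 = 0 (clamped to 0)
  Event 7 (sale 5): sell min(5,0)=0. stock: 0 - 0 = 0. total_sold = 34
  Event 8 (restock 29): 0 + 29 = 29
  Event 9 (restock 32): 29 + 32 = 61
  Event 10 (restock 27): 61 + 27 = 88
  Event 11 (sale 11): sell min(11,88)=11. stock: 88 - 11 = 77. total_sold = 45
Final: stock = 77, total_sold = 45

First zero at event 5.

Answer: 5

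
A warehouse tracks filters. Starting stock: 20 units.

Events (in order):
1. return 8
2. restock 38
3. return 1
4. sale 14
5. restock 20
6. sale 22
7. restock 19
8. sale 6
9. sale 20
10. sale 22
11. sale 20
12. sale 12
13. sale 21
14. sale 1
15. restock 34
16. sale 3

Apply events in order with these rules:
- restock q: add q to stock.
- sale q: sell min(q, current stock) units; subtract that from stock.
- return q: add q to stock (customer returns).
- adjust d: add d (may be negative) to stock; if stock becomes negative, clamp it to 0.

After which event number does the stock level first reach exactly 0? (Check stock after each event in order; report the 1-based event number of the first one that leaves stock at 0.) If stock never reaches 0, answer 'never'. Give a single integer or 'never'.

Processing events:
Start: stock = 20
  Event 1 (return 8): 20 + 8 = 28
  Event 2 (restock 38): 28 + 38 = 66
  Event 3 (return 1): 66 + 1 = 67
  Event 4 (sale 14): sell min(14,67)=14. stock: 67 - 14 = 53. total_sold = 14
  Event 5 (restock 20): 53 + 20 = 73
  Event 6 (sale 22): sell min(22,73)=22. stock: 73 - 22 = 51. total_sold = 36
  Event 7 (restock 19): 51 + 19 = 70
  Event 8 (sale 6): sell min(6,70)=6. stock: 70 - 6 = 64. total_sold = 42
  Event 9 (sale 20): sell min(20,64)=20. stock: 64 - 20 = 44. total_sold = 62
  Event 10 (sale 22): sell min(22,44)=22. stock: 44 - 22 = 22. total_sold = 84
  Event 11 (sale 20): sell min(20,22)=20. stock: 22 - 20 = 2. total_sold = 104
  Event 12 (sale 12): sell min(12,2)=2. stock: 2 - 2 = 0. total_sold = 106
  Event 13 (sale 21): sell min(21,0)=0. stock: 0 - 0 = 0. total_sold = 106
  Event 14 (sale 1): sell min(1,0)=0. stock: 0 - 0 = 0. total_sold = 106
  Event 15 (restock 34): 0 + 34 = 34
  Event 16 (sale 3): sell min(3,34)=3. stock: 34 - 3 = 31. total_sold = 109
Final: stock = 31, total_sold = 109

First zero at event 12.

Answer: 12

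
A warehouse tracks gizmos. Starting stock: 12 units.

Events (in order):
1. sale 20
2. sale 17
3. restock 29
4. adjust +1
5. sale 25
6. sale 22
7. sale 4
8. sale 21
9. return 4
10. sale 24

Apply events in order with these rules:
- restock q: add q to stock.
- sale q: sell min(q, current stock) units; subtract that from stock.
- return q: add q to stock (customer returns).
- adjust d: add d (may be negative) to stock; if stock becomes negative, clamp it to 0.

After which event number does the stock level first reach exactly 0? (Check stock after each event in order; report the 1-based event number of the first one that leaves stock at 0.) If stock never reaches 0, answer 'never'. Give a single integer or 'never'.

Processing events:
Start: stock = 12
  Event 1 (sale 20): sell min(20,12)=12. stock: 12 - 12 = 0. total_sold = 12
  Event 2 (sale 17): sell min(17,0)=0. stock: 0 - 0 = 0. total_sold = 12
  Event 3 (restock 29): 0 + 29 = 29
  Event 4 (adjust +1): 29 + 1 = 30
  Event 5 (sale 25): sell min(25,30)=25. stock: 30 - 25 = 5. total_sold = 37
  Event 6 (sale 22): sell min(22,5)=5. stock: 5 - 5 = 0. total_sold = 42
  Event 7 (sale 4): sell min(4,0)=0. stock: 0 - 0 = 0. total_sold = 42
  Event 8 (sale 21): sell min(21,0)=0. stock: 0 - 0 = 0. total_sold = 42
  Event 9 (return 4): 0 + 4 = 4
  Event 10 (sale 24): sell min(24,4)=4. stock: 4 - 4 = 0. total_sold = 46
Final: stock = 0, total_sold = 46

First zero at event 1.

Answer: 1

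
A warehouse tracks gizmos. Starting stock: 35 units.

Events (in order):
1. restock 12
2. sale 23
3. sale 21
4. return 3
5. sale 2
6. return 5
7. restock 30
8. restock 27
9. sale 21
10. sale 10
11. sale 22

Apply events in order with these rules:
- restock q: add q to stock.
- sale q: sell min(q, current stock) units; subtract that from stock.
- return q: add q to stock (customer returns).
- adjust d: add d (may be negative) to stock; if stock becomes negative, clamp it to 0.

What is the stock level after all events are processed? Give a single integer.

Processing events:
Start: stock = 35
  Event 1 (restock 12): 35 + 12 = 47
  Event 2 (sale 23): sell min(23,47)=23. stock: 47 - 23 = 24. total_sold = 23
  Event 3 (sale 21): sell min(21,24)=21. stock: 24 - 21 = 3. total_sold = 44
  Event 4 (return 3): 3 + 3 = 6
  Event 5 (sale 2): sell min(2,6)=2. stock: 6 - 2 = 4. total_sold = 46
  Event 6 (return 5): 4 + 5 = 9
  Event 7 (restock 30): 9 + 30 = 39
  Event 8 (restock 27): 39 + 27 = 66
  Event 9 (sale 21): sell min(21,66)=21. stock: 66 - 21 = 45. total_sold = 67
  Event 10 (sale 10): sell min(10,45)=10. stock: 45 - 10 = 35. total_sold = 77
  Event 11 (sale 22): sell min(22,35)=22. stock: 35 - 22 = 13. total_sold = 99
Final: stock = 13, total_sold = 99

Answer: 13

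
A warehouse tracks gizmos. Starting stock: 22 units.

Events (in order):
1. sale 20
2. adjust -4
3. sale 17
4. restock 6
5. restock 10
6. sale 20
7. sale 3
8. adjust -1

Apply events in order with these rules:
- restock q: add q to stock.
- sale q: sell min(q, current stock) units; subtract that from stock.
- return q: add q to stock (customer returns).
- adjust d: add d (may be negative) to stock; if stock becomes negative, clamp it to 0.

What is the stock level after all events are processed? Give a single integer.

Processing events:
Start: stock = 22
  Event 1 (sale 20): sell min(20,22)=20. stock: 22 - 20 = 2. total_sold = 20
  Event 2 (adjust -4): 2 + -4 = 0 (clamped to 0)
  Event 3 (sale 17): sell min(17,0)=0. stock: 0 - 0 = 0. total_sold = 20
  Event 4 (restock 6): 0 + 6 = 6
  Event 5 (restock 10): 6 + 10 = 16
  Event 6 (sale 20): sell min(20,16)=16. stock: 16 - 16 = 0. total_sold = 36
  Event 7 (sale 3): sell min(3,0)=0. stock: 0 - 0 = 0. total_sold = 36
  Event 8 (adjust -1): 0 + -1 = 0 (clamped to 0)
Final: stock = 0, total_sold = 36

Answer: 0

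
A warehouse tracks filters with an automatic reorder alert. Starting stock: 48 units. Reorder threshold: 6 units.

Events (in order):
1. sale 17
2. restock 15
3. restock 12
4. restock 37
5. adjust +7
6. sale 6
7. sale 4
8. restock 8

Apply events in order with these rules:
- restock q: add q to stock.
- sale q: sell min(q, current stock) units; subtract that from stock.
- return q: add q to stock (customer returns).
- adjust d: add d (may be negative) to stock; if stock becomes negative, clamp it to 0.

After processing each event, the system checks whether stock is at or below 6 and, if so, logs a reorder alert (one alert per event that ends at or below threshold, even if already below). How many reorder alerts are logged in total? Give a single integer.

Processing events:
Start: stock = 48
  Event 1 (sale 17): sell min(17,48)=17. stock: 48 - 17 = 31. total_sold = 17
  Event 2 (restock 15): 31 + 15 = 46
  Event 3 (restock 12): 46 + 12 = 58
  Event 4 (restock 37): 58 + 37 = 95
  Event 5 (adjust +7): 95 + 7 = 102
  Event 6 (sale 6): sell min(6,102)=6. stock: 102 - 6 = 96. total_sold = 23
  Event 7 (sale 4): sell min(4,96)=4. stock: 96 - 4 = 92. total_sold = 27
  Event 8 (restock 8): 92 + 8 = 100
Final: stock = 100, total_sold = 27

Checking against threshold 6:
  After event 1: stock=31 > 6
  After event 2: stock=46 > 6
  After event 3: stock=58 > 6
  After event 4: stock=95 > 6
  After event 5: stock=102 > 6
  After event 6: stock=96 > 6
  After event 7: stock=92 > 6
  After event 8: stock=100 > 6
Alert events: []. Count = 0

Answer: 0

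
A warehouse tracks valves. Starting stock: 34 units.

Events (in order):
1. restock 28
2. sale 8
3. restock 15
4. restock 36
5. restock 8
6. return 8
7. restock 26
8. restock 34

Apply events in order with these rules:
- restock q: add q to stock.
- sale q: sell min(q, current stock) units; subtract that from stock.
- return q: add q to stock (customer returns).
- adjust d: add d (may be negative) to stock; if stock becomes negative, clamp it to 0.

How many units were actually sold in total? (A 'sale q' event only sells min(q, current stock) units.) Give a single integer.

Answer: 8

Derivation:
Processing events:
Start: stock = 34
  Event 1 (restock 28): 34 + 28 = 62
  Event 2 (sale 8): sell min(8,62)=8. stock: 62 - 8 = 54. total_sold = 8
  Event 3 (restock 15): 54 + 15 = 69
  Event 4 (restock 36): 69 + 36 = 105
  Event 5 (restock 8): 105 + 8 = 113
  Event 6 (return 8): 113 + 8 = 121
  Event 7 (restock 26): 121 + 26 = 147
  Event 8 (restock 34): 147 + 34 = 181
Final: stock = 181, total_sold = 8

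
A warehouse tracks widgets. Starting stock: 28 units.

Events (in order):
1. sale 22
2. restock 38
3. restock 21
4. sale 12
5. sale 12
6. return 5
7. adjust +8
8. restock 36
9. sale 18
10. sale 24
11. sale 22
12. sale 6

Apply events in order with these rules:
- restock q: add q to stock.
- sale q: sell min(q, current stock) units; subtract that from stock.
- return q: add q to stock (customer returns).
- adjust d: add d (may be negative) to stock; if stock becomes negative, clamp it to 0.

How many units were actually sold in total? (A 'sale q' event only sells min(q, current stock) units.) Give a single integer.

Answer: 116

Derivation:
Processing events:
Start: stock = 28
  Event 1 (sale 22): sell min(22,28)=22. stock: 28 - 22 = 6. total_sold = 22
  Event 2 (restock 38): 6 + 38 = 44
  Event 3 (restock 21): 44 + 21 = 65
  Event 4 (sale 12): sell min(12,65)=12. stock: 65 - 12 = 53. total_sold = 34
  Event 5 (sale 12): sell min(12,53)=12. stock: 53 - 12 = 41. total_sold = 46
  Event 6 (return 5): 41 + 5 = 46
  Event 7 (adjust +8): 46 + 8 = 54
  Event 8 (restock 36): 54 + 36 = 90
  Event 9 (sale 18): sell min(18,90)=18. stock: 90 - 18 = 72. total_sold = 64
  Event 10 (sale 24): sell min(24,72)=24. stock: 72 - 24 = 48. total_sold = 88
  Event 11 (sale 22): sell min(22,48)=22. stock: 48 - 22 = 26. total_sold = 110
  Event 12 (sale 6): sell min(6,26)=6. stock: 26 - 6 = 20. total_sold = 116
Final: stock = 20, total_sold = 116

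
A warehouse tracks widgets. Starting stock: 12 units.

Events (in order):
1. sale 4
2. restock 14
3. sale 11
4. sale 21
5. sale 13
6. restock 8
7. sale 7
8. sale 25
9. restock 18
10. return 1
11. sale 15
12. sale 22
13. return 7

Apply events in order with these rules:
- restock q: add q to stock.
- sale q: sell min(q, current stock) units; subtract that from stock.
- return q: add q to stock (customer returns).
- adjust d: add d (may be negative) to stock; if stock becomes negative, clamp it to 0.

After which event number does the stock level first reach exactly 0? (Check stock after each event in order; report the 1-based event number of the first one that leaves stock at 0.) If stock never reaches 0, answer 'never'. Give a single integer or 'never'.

Answer: 4

Derivation:
Processing events:
Start: stock = 12
  Event 1 (sale 4): sell min(4,12)=4. stock: 12 - 4 = 8. total_sold = 4
  Event 2 (restock 14): 8 + 14 = 22
  Event 3 (sale 11): sell min(11,22)=11. stock: 22 - 11 = 11. total_sold = 15
  Event 4 (sale 21): sell min(21,11)=11. stock: 11 - 11 = 0. total_sold = 26
  Event 5 (sale 13): sell min(13,0)=0. stock: 0 - 0 = 0. total_sold = 26
  Event 6 (restock 8): 0 + 8 = 8
  Event 7 (sale 7): sell min(7,8)=7. stock: 8 - 7 = 1. total_sold = 33
  Event 8 (sale 25): sell min(25,1)=1. stock: 1 - 1 = 0. total_sold = 34
  Event 9 (restock 18): 0 + 18 = 18
  Event 10 (return 1): 18 + 1 = 19
  Event 11 (sale 15): sell min(15,19)=15. stock: 19 - 15 = 4. total_sold = 49
  Event 12 (sale 22): sell min(22,4)=4. stock: 4 - 4 = 0. total_sold = 53
  Event 13 (return 7): 0 + 7 = 7
Final: stock = 7, total_sold = 53

First zero at event 4.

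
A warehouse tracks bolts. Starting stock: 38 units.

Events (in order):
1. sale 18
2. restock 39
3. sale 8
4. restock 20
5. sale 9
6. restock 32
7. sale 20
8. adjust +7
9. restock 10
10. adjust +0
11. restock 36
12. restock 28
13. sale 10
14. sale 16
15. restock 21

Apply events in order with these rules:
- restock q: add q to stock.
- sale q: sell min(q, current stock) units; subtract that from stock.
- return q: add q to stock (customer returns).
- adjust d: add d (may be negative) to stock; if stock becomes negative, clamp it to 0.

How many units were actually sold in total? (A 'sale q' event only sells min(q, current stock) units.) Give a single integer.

Processing events:
Start: stock = 38
  Event 1 (sale 18): sell min(18,38)=18. stock: 38 - 18 = 20. total_sold = 18
  Event 2 (restock 39): 20 + 39 = 59
  Event 3 (sale 8): sell min(8,59)=8. stock: 59 - 8 = 51. total_sold = 26
  Event 4 (restock 20): 51 + 20 = 71
  Event 5 (sale 9): sell min(9,71)=9. stock: 71 - 9 = 62. total_sold = 35
  Event 6 (restock 32): 62 + 32 = 94
  Event 7 (sale 20): sell min(20,94)=20. stock: 94 - 20 = 74. total_sold = 55
  Event 8 (adjust +7): 74 + 7 = 81
  Event 9 (restock 10): 81 + 10 = 91
  Event 10 (adjust +0): 91 + 0 = 91
  Event 11 (restock 36): 91 + 36 = 127
  Event 12 (restock 28): 127 + 28 = 155
  Event 13 (sale 10): sell min(10,155)=10. stock: 155 - 10 = 145. total_sold = 65
  Event 14 (sale 16): sell min(16,145)=16. stock: 145 - 16 = 129. total_sold = 81
  Event 15 (restock 21): 129 + 21 = 150
Final: stock = 150, total_sold = 81

Answer: 81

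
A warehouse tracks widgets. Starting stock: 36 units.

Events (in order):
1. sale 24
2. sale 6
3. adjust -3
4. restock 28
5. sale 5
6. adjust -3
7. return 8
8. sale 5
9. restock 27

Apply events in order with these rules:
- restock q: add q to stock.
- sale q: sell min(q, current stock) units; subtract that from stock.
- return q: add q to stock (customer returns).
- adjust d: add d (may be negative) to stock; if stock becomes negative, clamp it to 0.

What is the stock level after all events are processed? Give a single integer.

Processing events:
Start: stock = 36
  Event 1 (sale 24): sell min(24,36)=24. stock: 36 - 24 = 12. total_sold = 24
  Event 2 (sale 6): sell min(6,12)=6. stock: 12 - 6 = 6. total_sold = 30
  Event 3 (adjust -3): 6 + -3 = 3
  Event 4 (restock 28): 3 + 28 = 31
  Event 5 (sale 5): sell min(5,31)=5. stock: 31 - 5 = 26. total_sold = 35
  Event 6 (adjust -3): 26 + -3 = 23
  Event 7 (return 8): 23 + 8 = 31
  Event 8 (sale 5): sell min(5,31)=5. stock: 31 - 5 = 26. total_sold = 40
  Event 9 (restock 27): 26 + 27 = 53
Final: stock = 53, total_sold = 40

Answer: 53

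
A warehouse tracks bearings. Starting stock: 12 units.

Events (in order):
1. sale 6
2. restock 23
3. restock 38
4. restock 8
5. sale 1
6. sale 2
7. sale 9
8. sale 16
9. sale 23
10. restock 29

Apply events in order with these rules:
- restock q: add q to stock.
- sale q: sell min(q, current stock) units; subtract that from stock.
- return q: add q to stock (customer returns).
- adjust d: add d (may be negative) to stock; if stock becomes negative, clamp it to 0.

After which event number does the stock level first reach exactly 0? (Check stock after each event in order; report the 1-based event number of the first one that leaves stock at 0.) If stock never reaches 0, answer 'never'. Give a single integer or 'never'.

Answer: never

Derivation:
Processing events:
Start: stock = 12
  Event 1 (sale 6): sell min(6,12)=6. stock: 12 - 6 = 6. total_sold = 6
  Event 2 (restock 23): 6 + 23 = 29
  Event 3 (restock 38): 29 + 38 = 67
  Event 4 (restock 8): 67 + 8 = 75
  Event 5 (sale 1): sell min(1,75)=1. stock: 75 - 1 = 74. total_sold = 7
  Event 6 (sale 2): sell min(2,74)=2. stock: 74 - 2 = 72. total_sold = 9
  Event 7 (sale 9): sell min(9,72)=9. stock: 72 - 9 = 63. total_sold = 18
  Event 8 (sale 16): sell min(16,63)=16. stock: 63 - 16 = 47. total_sold = 34
  Event 9 (sale 23): sell min(23,47)=23. stock: 47 - 23 = 24. total_sold = 57
  Event 10 (restock 29): 24 + 29 = 53
Final: stock = 53, total_sold = 57

Stock never reaches 0.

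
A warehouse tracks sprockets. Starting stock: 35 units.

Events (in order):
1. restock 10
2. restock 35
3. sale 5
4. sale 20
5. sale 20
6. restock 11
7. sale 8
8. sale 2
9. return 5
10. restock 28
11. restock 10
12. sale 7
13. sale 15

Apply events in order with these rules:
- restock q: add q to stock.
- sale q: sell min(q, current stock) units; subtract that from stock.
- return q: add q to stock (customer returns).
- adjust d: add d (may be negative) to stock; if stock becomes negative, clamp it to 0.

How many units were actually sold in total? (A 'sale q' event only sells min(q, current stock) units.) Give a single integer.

Processing events:
Start: stock = 35
  Event 1 (restock 10): 35 + 10 = 45
  Event 2 (restock 35): 45 + 35 = 80
  Event 3 (sale 5): sell min(5,80)=5. stock: 80 - 5 = 75. total_sold = 5
  Event 4 (sale 20): sell min(20,75)=20. stock: 75 - 20 = 55. total_sold = 25
  Event 5 (sale 20): sell min(20,55)=20. stock: 55 - 20 = 35. total_sold = 45
  Event 6 (restock 11): 35 + 11 = 46
  Event 7 (sale 8): sell min(8,46)=8. stock: 46 - 8 = 38. total_sold = 53
  Event 8 (sale 2): sell min(2,38)=2. stock: 38 - 2 = 36. total_sold = 55
  Event 9 (return 5): 36 + 5 = 41
  Event 10 (restock 28): 41 + 28 = 69
  Event 11 (restock 10): 69 + 10 = 79
  Event 12 (sale 7): sell min(7,79)=7. stock: 79 - 7 = 72. total_sold = 62
  Event 13 (sale 15): sell min(15,72)=15. stock: 72 - 15 = 57. total_sold = 77
Final: stock = 57, total_sold = 77

Answer: 77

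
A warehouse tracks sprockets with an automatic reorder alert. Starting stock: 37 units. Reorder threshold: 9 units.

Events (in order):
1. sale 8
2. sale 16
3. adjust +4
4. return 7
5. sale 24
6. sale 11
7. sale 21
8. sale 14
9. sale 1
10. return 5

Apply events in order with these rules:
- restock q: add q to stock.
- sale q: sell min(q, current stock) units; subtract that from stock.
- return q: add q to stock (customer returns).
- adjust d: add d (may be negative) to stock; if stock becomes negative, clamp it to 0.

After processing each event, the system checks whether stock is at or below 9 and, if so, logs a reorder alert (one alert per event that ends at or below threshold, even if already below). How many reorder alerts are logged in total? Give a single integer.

Answer: 6

Derivation:
Processing events:
Start: stock = 37
  Event 1 (sale 8): sell min(8,37)=8. stock: 37 - 8 = 29. total_sold = 8
  Event 2 (sale 16): sell min(16,29)=16. stock: 29 - 16 = 13. total_sold = 24
  Event 3 (adjust +4): 13 + 4 = 17
  Event 4 (return 7): 17 + 7 = 24
  Event 5 (sale 24): sell min(24,24)=24. stock: 24 - 24 = 0. total_sold = 48
  Event 6 (sale 11): sell min(11,0)=0. stock: 0 - 0 = 0. total_sold = 48
  Event 7 (sale 21): sell min(21,0)=0. stock: 0 - 0 = 0. total_sold = 48
  Event 8 (sale 14): sell min(14,0)=0. stock: 0 - 0 = 0. total_sold = 48
  Event 9 (sale 1): sell min(1,0)=0. stock: 0 - 0 = 0. total_sold = 48
  Event 10 (return 5): 0 + 5 = 5
Final: stock = 5, total_sold = 48

Checking against threshold 9:
  After event 1: stock=29 > 9
  After event 2: stock=13 > 9
  After event 3: stock=17 > 9
  After event 4: stock=24 > 9
  After event 5: stock=0 <= 9 -> ALERT
  After event 6: stock=0 <= 9 -> ALERT
  After event 7: stock=0 <= 9 -> ALERT
  After event 8: stock=0 <= 9 -> ALERT
  After event 9: stock=0 <= 9 -> ALERT
  After event 10: stock=5 <= 9 -> ALERT
Alert events: [5, 6, 7, 8, 9, 10]. Count = 6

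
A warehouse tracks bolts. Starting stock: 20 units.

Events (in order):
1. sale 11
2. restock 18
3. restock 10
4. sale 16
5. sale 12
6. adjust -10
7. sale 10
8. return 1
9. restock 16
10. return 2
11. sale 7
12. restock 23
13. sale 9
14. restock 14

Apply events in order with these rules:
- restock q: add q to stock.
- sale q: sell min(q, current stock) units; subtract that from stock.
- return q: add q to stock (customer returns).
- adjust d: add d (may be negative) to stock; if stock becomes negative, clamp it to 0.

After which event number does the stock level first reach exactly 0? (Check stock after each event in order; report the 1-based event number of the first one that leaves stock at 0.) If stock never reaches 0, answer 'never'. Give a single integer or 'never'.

Answer: 6

Derivation:
Processing events:
Start: stock = 20
  Event 1 (sale 11): sell min(11,20)=11. stock: 20 - 11 = 9. total_sold = 11
  Event 2 (restock 18): 9 + 18 = 27
  Event 3 (restock 10): 27 + 10 = 37
  Event 4 (sale 16): sell min(16,37)=16. stock: 37 - 16 = 21. total_sold = 27
  Event 5 (sale 12): sell min(12,21)=12. stock: 21 - 12 = 9. total_sold = 39
  Event 6 (adjust -10): 9 + -10 = 0 (clamped to 0)
  Event 7 (sale 10): sell min(10,0)=0. stock: 0 - 0 = 0. total_sold = 39
  Event 8 (return 1): 0 + 1 = 1
  Event 9 (restock 16): 1 + 16 = 17
  Event 10 (return 2): 17 + 2 = 19
  Event 11 (sale 7): sell min(7,19)=7. stock: 19 - 7 = 12. total_sold = 46
  Event 12 (restock 23): 12 + 23 = 35
  Event 13 (sale 9): sell min(9,35)=9. stock: 35 - 9 = 26. total_sold = 55
  Event 14 (restock 14): 26 + 14 = 40
Final: stock = 40, total_sold = 55

First zero at event 6.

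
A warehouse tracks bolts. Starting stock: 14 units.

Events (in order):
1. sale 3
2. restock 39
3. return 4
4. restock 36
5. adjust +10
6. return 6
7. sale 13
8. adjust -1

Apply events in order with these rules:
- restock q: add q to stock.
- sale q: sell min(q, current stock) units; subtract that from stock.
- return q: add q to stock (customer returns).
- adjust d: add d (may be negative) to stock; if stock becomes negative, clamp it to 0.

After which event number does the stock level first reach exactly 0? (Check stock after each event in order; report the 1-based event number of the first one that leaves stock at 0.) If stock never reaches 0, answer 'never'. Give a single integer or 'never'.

Answer: never

Derivation:
Processing events:
Start: stock = 14
  Event 1 (sale 3): sell min(3,14)=3. stock: 14 - 3 = 11. total_sold = 3
  Event 2 (restock 39): 11 + 39 = 50
  Event 3 (return 4): 50 + 4 = 54
  Event 4 (restock 36): 54 + 36 = 90
  Event 5 (adjust +10): 90 + 10 = 100
  Event 6 (return 6): 100 + 6 = 106
  Event 7 (sale 13): sell min(13,106)=13. stock: 106 - 13 = 93. total_sold = 16
  Event 8 (adjust -1): 93 + -1 = 92
Final: stock = 92, total_sold = 16

Stock never reaches 0.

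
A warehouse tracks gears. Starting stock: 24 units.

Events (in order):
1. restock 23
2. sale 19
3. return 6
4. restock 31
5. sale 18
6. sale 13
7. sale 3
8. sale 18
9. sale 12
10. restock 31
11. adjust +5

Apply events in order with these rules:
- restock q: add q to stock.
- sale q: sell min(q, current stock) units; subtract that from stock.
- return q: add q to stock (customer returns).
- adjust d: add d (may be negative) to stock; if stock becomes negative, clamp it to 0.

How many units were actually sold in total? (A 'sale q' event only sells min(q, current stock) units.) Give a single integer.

Answer: 83

Derivation:
Processing events:
Start: stock = 24
  Event 1 (restock 23): 24 + 23 = 47
  Event 2 (sale 19): sell min(19,47)=19. stock: 47 - 19 = 28. total_sold = 19
  Event 3 (return 6): 28 + 6 = 34
  Event 4 (restock 31): 34 + 31 = 65
  Event 5 (sale 18): sell min(18,65)=18. stock: 65 - 18 = 47. total_sold = 37
  Event 6 (sale 13): sell min(13,47)=13. stock: 47 - 13 = 34. total_sold = 50
  Event 7 (sale 3): sell min(3,34)=3. stock: 34 - 3 = 31. total_sold = 53
  Event 8 (sale 18): sell min(18,31)=18. stock: 31 - 18 = 13. total_sold = 71
  Event 9 (sale 12): sell min(12,13)=12. stock: 13 - 12 = 1. total_sold = 83
  Event 10 (restock 31): 1 + 31 = 32
  Event 11 (adjust +5): 32 + 5 = 37
Final: stock = 37, total_sold = 83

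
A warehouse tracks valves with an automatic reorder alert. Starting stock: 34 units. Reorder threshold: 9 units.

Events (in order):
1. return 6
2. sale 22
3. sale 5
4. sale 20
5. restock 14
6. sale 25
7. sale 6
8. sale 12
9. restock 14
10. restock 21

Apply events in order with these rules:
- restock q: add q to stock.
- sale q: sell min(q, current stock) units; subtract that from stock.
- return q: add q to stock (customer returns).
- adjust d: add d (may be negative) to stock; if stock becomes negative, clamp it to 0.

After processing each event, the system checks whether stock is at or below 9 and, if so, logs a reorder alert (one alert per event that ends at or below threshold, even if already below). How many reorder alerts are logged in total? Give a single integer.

Processing events:
Start: stock = 34
  Event 1 (return 6): 34 + 6 = 40
  Event 2 (sale 22): sell min(22,40)=22. stock: 40 - 22 = 18. total_sold = 22
  Event 3 (sale 5): sell min(5,18)=5. stock: 18 - 5 = 13. total_sold = 27
  Event 4 (sale 20): sell min(20,13)=13. stock: 13 - 13 = 0. total_sold = 40
  Event 5 (restock 14): 0 + 14 = 14
  Event 6 (sale 25): sell min(25,14)=14. stock: 14 - 14 = 0. total_sold = 54
  Event 7 (sale 6): sell min(6,0)=0. stock: 0 - 0 = 0. total_sold = 54
  Event 8 (sale 12): sell min(12,0)=0. stock: 0 - 0 = 0. total_sold = 54
  Event 9 (restock 14): 0 + 14 = 14
  Event 10 (restock 21): 14 + 21 = 35
Final: stock = 35, total_sold = 54

Checking against threshold 9:
  After event 1: stock=40 > 9
  After event 2: stock=18 > 9
  After event 3: stock=13 > 9
  After event 4: stock=0 <= 9 -> ALERT
  After event 5: stock=14 > 9
  After event 6: stock=0 <= 9 -> ALERT
  After event 7: stock=0 <= 9 -> ALERT
  After event 8: stock=0 <= 9 -> ALERT
  After event 9: stock=14 > 9
  After event 10: stock=35 > 9
Alert events: [4, 6, 7, 8]. Count = 4

Answer: 4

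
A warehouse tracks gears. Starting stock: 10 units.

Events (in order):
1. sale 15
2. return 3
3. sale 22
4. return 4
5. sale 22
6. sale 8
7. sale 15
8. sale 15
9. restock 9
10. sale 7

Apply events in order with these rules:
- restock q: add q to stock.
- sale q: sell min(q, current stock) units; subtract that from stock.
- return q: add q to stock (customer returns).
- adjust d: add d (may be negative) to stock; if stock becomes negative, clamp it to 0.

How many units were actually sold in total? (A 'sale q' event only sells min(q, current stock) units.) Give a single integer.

Processing events:
Start: stock = 10
  Event 1 (sale 15): sell min(15,10)=10. stock: 10 - 10 = 0. total_sold = 10
  Event 2 (return 3): 0 + 3 = 3
  Event 3 (sale 22): sell min(22,3)=3. stock: 3 - 3 = 0. total_sold = 13
  Event 4 (return 4): 0 + 4 = 4
  Event 5 (sale 22): sell min(22,4)=4. stock: 4 - 4 = 0. total_sold = 17
  Event 6 (sale 8): sell min(8,0)=0. stock: 0 - 0 = 0. total_sold = 17
  Event 7 (sale 15): sell min(15,0)=0. stock: 0 - 0 = 0. total_sold = 17
  Event 8 (sale 15): sell min(15,0)=0. stock: 0 - 0 = 0. total_sold = 17
  Event 9 (restock 9): 0 + 9 = 9
  Event 10 (sale 7): sell min(7,9)=7. stock: 9 - 7 = 2. total_sold = 24
Final: stock = 2, total_sold = 24

Answer: 24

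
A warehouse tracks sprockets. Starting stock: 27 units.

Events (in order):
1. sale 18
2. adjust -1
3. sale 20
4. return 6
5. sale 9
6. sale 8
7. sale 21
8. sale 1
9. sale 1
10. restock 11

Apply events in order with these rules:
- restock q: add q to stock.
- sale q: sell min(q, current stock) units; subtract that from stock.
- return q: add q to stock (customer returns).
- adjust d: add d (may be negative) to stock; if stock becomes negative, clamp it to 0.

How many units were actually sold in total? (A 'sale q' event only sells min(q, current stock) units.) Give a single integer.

Processing events:
Start: stock = 27
  Event 1 (sale 18): sell min(18,27)=18. stock: 27 - 18 = 9. total_sold = 18
  Event 2 (adjust -1): 9 + -1 = 8
  Event 3 (sale 20): sell min(20,8)=8. stock: 8 - 8 = 0. total_sold = 26
  Event 4 (return 6): 0 + 6 = 6
  Event 5 (sale 9): sell min(9,6)=6. stock: 6 - 6 = 0. total_sold = 32
  Event 6 (sale 8): sell min(8,0)=0. stock: 0 - 0 = 0. total_sold = 32
  Event 7 (sale 21): sell min(21,0)=0. stock: 0 - 0 = 0. total_sold = 32
  Event 8 (sale 1): sell min(1,0)=0. stock: 0 - 0 = 0. total_sold = 32
  Event 9 (sale 1): sell min(1,0)=0. stock: 0 - 0 = 0. total_sold = 32
  Event 10 (restock 11): 0 + 11 = 11
Final: stock = 11, total_sold = 32

Answer: 32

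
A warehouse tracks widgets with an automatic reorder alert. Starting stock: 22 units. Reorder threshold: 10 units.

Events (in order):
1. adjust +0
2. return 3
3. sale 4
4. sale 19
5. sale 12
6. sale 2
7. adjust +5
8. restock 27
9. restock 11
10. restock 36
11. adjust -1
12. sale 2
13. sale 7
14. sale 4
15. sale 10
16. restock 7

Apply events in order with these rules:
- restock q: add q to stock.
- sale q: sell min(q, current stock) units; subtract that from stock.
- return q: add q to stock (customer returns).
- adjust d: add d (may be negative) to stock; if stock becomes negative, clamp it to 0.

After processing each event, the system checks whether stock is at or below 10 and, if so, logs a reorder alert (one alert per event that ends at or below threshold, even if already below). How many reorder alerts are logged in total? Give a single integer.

Processing events:
Start: stock = 22
  Event 1 (adjust +0): 22 + 0 = 22
  Event 2 (return 3): 22 + 3 = 25
  Event 3 (sale 4): sell min(4,25)=4. stock: 25 - 4 = 21. total_sold = 4
  Event 4 (sale 19): sell min(19,21)=19. stock: 21 - 19 = 2. total_sold = 23
  Event 5 (sale 12): sell min(12,2)=2. stock: 2 - 2 = 0. total_sold = 25
  Event 6 (sale 2): sell min(2,0)=0. stock: 0 - 0 = 0. total_sold = 25
  Event 7 (adjust +5): 0 + 5 = 5
  Event 8 (restock 27): 5 + 27 = 32
  Event 9 (restock 11): 32 + 11 = 43
  Event 10 (restock 36): 43 + 36 = 79
  Event 11 (adjust -1): 79 + -1 = 78
  Event 12 (sale 2): sell min(2,78)=2. stock: 78 - 2 = 76. total_sold = 27
  Event 13 (sale 7): sell min(7,76)=7. stock: 76 - 7 = 69. total_sold = 34
  Event 14 (sale 4): sell min(4,69)=4. stock: 69 - 4 = 65. total_sold = 38
  Event 15 (sale 10): sell min(10,65)=10. stock: 65 - 10 = 55. total_sold = 48
  Event 16 (restock 7): 55 + 7 = 62
Final: stock = 62, total_sold = 48

Checking against threshold 10:
  After event 1: stock=22 > 10
  After event 2: stock=25 > 10
  After event 3: stock=21 > 10
  After event 4: stock=2 <= 10 -> ALERT
  After event 5: stock=0 <= 10 -> ALERT
  After event 6: stock=0 <= 10 -> ALERT
  After event 7: stock=5 <= 10 -> ALERT
  After event 8: stock=32 > 10
  After event 9: stock=43 > 10
  After event 10: stock=79 > 10
  After event 11: stock=78 > 10
  After event 12: stock=76 > 10
  After event 13: stock=69 > 10
  After event 14: stock=65 > 10
  After event 15: stock=55 > 10
  After event 16: stock=62 > 10
Alert events: [4, 5, 6, 7]. Count = 4

Answer: 4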